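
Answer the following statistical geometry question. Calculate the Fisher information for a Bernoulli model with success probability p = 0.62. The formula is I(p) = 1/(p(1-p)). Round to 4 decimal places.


For Bernoulli(p), Fisher information is I(p) = 1/(p*(1-p)).
p = 0.62, 1-p = 0.38.
p*(1-p) = 0.2356.
I(p) = 1/0.2356 = 4.2445

4.2445


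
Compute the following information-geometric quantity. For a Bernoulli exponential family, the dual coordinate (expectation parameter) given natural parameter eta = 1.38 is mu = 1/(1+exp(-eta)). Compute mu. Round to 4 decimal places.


Dual coordinate (expectation parameter) for Bernoulli:
mu = 1/(1+exp(-eta)).
eta = 1.38.
exp(-eta) = exp(-1.38) = 0.251579.
mu = 1/(1+0.251579) = 0.7990

0.7990


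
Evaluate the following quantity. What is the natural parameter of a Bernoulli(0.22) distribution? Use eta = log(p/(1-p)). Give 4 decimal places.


Natural parameter for Bernoulli: eta = log(p/(1-p)).
p = 0.22, 1-p = 0.78.
p/(1-p) = 0.282051.
eta = log(0.282051) = -1.2657

-1.2657


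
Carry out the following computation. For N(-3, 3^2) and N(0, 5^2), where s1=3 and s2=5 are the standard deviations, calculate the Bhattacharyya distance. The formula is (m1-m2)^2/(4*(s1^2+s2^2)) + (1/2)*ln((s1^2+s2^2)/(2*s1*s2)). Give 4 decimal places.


Bhattacharyya distance between two Gaussians:
DB = (m1-m2)^2/(4*(s1^2+s2^2)) + (1/2)*ln((s1^2+s2^2)/(2*s1*s2)).
(m1-m2)^2 = (-3)^2 = 9.
s1^2+s2^2 = 9 + 25 = 34.
term1 = 9/136 = 0.066176.
term2 = 0.5*ln(34/30.0) = 0.062582.
DB = 0.066176 + 0.062582 = 0.1288

0.1288


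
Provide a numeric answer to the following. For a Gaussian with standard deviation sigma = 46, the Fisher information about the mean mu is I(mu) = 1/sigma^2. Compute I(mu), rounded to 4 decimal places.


The Fisher information for the mean of a normal distribution is I(mu) = 1/sigma^2.
sigma = 46, so sigma^2 = 2116.
I(mu) = 1/2116 = 0.0005

0.0005


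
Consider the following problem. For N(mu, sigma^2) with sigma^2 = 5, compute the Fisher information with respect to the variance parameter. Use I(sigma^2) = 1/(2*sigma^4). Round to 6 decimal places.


Fisher information for variance: I(sigma^2) = 1/(2*sigma^4).
sigma^2 = 5, so sigma^4 = 25.
I = 1/(2*25) = 1/50 = 0.020000

0.020000


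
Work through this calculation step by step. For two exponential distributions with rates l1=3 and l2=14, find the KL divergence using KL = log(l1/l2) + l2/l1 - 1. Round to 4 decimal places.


KL divergence for exponential family:
KL = log(l1/l2) + l2/l1 - 1.
log(3/14) = -1.540445.
14/3 = 4.666667.
KL = -1.540445 + 4.666667 - 1 = 2.1262

2.1262


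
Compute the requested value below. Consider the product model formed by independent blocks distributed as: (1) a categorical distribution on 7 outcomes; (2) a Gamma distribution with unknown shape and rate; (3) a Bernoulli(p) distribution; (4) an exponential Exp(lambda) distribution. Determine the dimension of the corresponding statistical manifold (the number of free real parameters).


The dimension of a statistical manifold equals the number of free
(independent) real parameters of the model. For a product of independent
blocks the parameter counts add.
- categorical on 7 outcomes (probabilities sum to 1): 7-1 = 6.
- Gamma (shape, rate): 2.
- Bernoulli (p): 1.
- exponential (lambda): 1.
Total = 6 + 2 + 1 + 1 = 10.
Dimension = 10

10


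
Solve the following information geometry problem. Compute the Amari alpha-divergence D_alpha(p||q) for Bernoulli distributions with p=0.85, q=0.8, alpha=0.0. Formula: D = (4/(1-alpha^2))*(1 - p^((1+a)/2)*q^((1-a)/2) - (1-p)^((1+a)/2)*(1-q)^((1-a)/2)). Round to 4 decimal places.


Amari alpha-divergence:
D = (4/(1-alpha^2))*(1 - p^((1+a)/2)*q^((1-a)/2) - (1-p)^((1+a)/2)*(1-q)^((1-a)/2)).
alpha = 0.0, p = 0.85, q = 0.8.
e1 = (1+alpha)/2 = 0.5, e2 = (1-alpha)/2 = 0.5.
t1 = p^e1 * q^e2 = 0.85^0.5 * 0.8^0.5 = 0.824621.
t2 = (1-p)^e1 * (1-q)^e2 = 0.15^0.5 * 0.2^0.5 = 0.173205.
4/(1-alpha^2) = 4.0.
D = 4.0*(1 - 0.824621 - 0.173205) = 0.0087

0.0087


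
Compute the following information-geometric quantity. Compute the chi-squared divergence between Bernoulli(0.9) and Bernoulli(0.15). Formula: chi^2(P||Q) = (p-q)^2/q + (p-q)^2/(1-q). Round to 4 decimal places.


Chi-squared divergence between Bernoulli distributions:
chi^2 = (p-q)^2/q + (p-q)^2/(1-q).
p = 0.9, q = 0.15, p-q = 0.75.
(p-q)^2 = 0.5625.
term1 = 0.5625/0.15 = 3.75.
term2 = 0.5625/0.85 = 0.661765.
chi^2 = 3.75 + 0.661765 = 4.4118

4.4118


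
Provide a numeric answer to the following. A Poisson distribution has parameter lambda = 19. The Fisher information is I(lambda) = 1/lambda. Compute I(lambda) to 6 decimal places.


Fisher information for Poisson: I(lambda) = 1/lambda.
lambda = 19.
I(lambda) = 1/19 = 0.052632

0.052632


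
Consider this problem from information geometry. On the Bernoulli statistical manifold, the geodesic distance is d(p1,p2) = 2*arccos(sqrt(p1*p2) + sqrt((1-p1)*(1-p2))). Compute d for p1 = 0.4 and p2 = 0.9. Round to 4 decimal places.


Geodesic distance on Bernoulli manifold:
d(p1,p2) = 2*arccos(sqrt(p1*p2) + sqrt((1-p1)*(1-p2))).
sqrt(p1*p2) = sqrt(0.4*0.9) = 0.6.
sqrt((1-p1)*(1-p2)) = sqrt(0.6*0.1) = 0.244949.
arg = 0.6 + 0.244949 = 0.844949.
d = 2*arccos(0.844949) = 1.1287

1.1287


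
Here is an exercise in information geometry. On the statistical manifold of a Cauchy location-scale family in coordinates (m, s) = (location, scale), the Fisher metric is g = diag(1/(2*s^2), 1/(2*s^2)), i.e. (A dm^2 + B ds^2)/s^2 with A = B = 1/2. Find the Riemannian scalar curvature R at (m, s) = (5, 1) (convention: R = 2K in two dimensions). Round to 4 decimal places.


The metric has the form g = (A dm^2 + B ds^2)/s^2 with A = 1/2, B = 1/2.
Substitute u = sqrt(A/B)*m: g = B*(du^2 + ds^2)/s^2, i.e. B times the
Poincare upper half-plane metric, which has constant Gaussian curvature -1.
Scaling a 2D metric by a constant c divides the Gaussian curvature by c,
so K = -1/B = -1/(1/2) = -2.0000 everywhere (the point (m, s) = (5, 1) is irrelevant:
the curvature is constant).
Scalar curvature in dimension 2: R = 2K = -2/(1/2) = -4.0000.

-4.0000


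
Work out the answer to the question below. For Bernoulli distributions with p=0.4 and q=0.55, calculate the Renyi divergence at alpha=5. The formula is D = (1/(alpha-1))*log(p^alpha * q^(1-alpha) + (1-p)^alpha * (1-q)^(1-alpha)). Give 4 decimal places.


Renyi divergence of order alpha between Bernoulli distributions:
D = (1/(alpha-1))*log(p^alpha * q^(1-alpha) + (1-p)^alpha * (1-q)^(1-alpha)).
alpha = 5, p = 0.4, q = 0.55.
p^alpha * q^(1-alpha) = 0.4^5 * 0.55^-4 = 0.111905.
(1-p)^alpha * (1-q)^(1-alpha) = 0.6^5 * 0.45^-4 = 1.896296.
sum = 0.111905 + 1.896296 = 2.008201.
D = (1/4)*log(2.008201) = 0.1743

0.1743


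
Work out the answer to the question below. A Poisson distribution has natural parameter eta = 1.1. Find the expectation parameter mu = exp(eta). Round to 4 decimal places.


Expectation parameter for Poisson exponential family:
mu = exp(eta).
eta = 1.1.
mu = exp(1.1) = 3.0042

3.0042


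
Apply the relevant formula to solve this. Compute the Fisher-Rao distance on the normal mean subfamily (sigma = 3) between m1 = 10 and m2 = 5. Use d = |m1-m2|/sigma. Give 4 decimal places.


On the fixed-variance normal subfamily, geodesic distance = |m1-m2|/sigma.
|10 - 5| = 5.
sigma = 3.
d = 5/3 = 1.6667

1.6667


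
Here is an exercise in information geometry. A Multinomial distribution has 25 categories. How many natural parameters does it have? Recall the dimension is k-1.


Exponential family dimension calculation:
For Multinomial with k=25 categories, dim = k-1 = 24.

24


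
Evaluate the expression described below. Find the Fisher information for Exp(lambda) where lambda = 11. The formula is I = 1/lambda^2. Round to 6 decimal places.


Fisher information for exponential: I(lambda) = 1/lambda^2.
lambda = 11, lambda^2 = 121.
I = 1/121 = 0.008264

0.008264


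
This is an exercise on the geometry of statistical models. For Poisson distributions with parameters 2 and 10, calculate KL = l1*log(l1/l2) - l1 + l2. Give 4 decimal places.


KL divergence for Poisson:
KL = l1*log(l1/l2) - l1 + l2.
l1 = 2, l2 = 10.
log(2/10) = -1.609438.
l1*log(l1/l2) = 2 * -1.609438 = -3.218876.
KL = -3.218876 - 2 + 10 = 4.7811

4.7811


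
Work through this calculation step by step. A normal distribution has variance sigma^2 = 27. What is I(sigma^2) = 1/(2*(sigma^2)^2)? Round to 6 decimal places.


Fisher information for variance: I(sigma^2) = 1/(2*sigma^4).
sigma^2 = 27, so sigma^4 = 729.
I = 1/(2*729) = 1/1458 = 0.000686

0.000686


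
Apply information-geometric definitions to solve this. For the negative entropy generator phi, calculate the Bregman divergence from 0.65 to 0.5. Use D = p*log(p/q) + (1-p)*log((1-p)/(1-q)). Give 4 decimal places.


Bregman divergence with negative entropy generator:
D = p*log(p/q) + (1-p)*log((1-p)/(1-q)).
p = 0.65, q = 0.5.
p*log(p/q) = 0.65*log(0.65/0.5) = 0.170537.
(1-p)*log((1-p)/(1-q)) = 0.35*log(0.35/0.5) = -0.124836.
D = 0.170537 + -0.124836 = 0.0457

0.0457


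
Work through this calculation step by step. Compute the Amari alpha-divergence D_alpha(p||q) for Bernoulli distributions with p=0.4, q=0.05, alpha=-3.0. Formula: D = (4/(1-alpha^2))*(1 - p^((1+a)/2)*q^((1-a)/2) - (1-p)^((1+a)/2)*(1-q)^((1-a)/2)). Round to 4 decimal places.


Amari alpha-divergence:
D = (4/(1-alpha^2))*(1 - p^((1+a)/2)*q^((1-a)/2) - (1-p)^((1+a)/2)*(1-q)^((1-a)/2)).
alpha = -3.0, p = 0.4, q = 0.05.
e1 = (1+alpha)/2 = -1.0, e2 = (1-alpha)/2 = 2.0.
t1 = p^e1 * q^e2 = 0.4^-1.0 * 0.05^2.0 = 0.00625.
t2 = (1-p)^e1 * (1-q)^e2 = 0.6^-1.0 * 0.95^2.0 = 1.504167.
4/(1-alpha^2) = -0.5.
D = -0.5*(1 - 0.00625 - 1.504167) = 0.2552

0.2552


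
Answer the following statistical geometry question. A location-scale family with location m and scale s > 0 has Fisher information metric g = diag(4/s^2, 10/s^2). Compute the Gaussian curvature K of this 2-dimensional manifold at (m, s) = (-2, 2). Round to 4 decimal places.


The metric has the form g = (A dm^2 + B ds^2)/s^2 with A = 4, B = 10.
Substitute u = sqrt(A/B)*m: g = B*(du^2 + ds^2)/s^2, i.e. B times the
Poincare upper half-plane metric, which has constant Gaussian curvature -1.
Scaling a 2D metric by a constant c divides the Gaussian curvature by c,
so K = -1/B = -1/(10) = -0.1000 everywhere (the point (m, s) = (-2, 2) is irrelevant:
the curvature is constant).
The requested Gaussian curvature is K = -0.1000.

-0.1000


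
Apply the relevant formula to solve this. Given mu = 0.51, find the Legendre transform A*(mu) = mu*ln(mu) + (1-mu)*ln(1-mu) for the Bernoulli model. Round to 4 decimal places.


Legendre transform for Bernoulli:
A*(mu) = mu*log(mu) + (1-mu)*log(1-mu).
mu = 0.51, 1-mu = 0.49.
mu*log(mu) = 0.51*log(0.51) = -0.343406.
(1-mu)*log(1-mu) = 0.49*log(0.49) = -0.349541.
A* = -0.343406 + -0.349541 = -0.6929

-0.6929


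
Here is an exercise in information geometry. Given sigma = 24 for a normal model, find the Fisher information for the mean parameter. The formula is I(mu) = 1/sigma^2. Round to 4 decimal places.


The Fisher information for the mean of a normal distribution is I(mu) = 1/sigma^2.
sigma = 24, so sigma^2 = 576.
I(mu) = 1/576 = 0.0017

0.0017


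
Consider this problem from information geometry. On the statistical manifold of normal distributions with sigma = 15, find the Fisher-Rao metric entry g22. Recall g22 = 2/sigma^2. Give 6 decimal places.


For the 2-parameter normal family, the Fisher metric has:
  g11 = 1/sigma^2, g22 = 2/sigma^2.
sigma = 15, sigma^2 = 225.
g22 = 0.008889

0.008889


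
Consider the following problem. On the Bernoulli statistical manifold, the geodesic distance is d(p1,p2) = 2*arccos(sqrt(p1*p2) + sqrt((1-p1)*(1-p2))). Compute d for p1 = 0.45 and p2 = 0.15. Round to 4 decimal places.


Geodesic distance on Bernoulli manifold:
d(p1,p2) = 2*arccos(sqrt(p1*p2) + sqrt((1-p1)*(1-p2))).
sqrt(p1*p2) = sqrt(0.45*0.15) = 0.259808.
sqrt((1-p1)*(1-p2)) = sqrt(0.55*0.85) = 0.68374.
arg = 0.259808 + 0.68374 = 0.943547.
d = 2*arccos(0.943547) = 0.6752

0.6752


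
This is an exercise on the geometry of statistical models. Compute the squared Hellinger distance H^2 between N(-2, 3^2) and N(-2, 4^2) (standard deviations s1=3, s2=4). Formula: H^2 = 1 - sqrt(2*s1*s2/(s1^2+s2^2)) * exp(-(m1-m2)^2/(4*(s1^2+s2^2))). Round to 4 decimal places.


Squared Hellinger distance for Gaussians:
H^2 = 1 - sqrt(2*s1*s2/(s1^2+s2^2)) * exp(-(m1-m2)^2/(4*(s1^2+s2^2))).
s1^2 = 9, s2^2 = 16, s1^2+s2^2 = 25.
sqrt(2*3*4/(25)) = 0.979796.
(m1-m2)^2 = (0)^2 = 0.
exp(-0/(4*25)) = exp(0.0) = 1.0.
H^2 = 1 - 0.979796*1.0 = 0.0202

0.0202


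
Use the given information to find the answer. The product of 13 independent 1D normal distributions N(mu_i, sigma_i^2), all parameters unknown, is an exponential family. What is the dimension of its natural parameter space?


Exponential family dimension calculation:
Each univariate normal has two natural parameters (mu/sigma^2 and -1/(2 sigma^2)).
With 13 independent components, dim = 2 * 13 = 26.

26


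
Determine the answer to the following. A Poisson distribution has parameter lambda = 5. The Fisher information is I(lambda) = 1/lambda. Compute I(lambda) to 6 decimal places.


Fisher information for Poisson: I(lambda) = 1/lambda.
lambda = 5.
I(lambda) = 1/5 = 0.200000

0.200000


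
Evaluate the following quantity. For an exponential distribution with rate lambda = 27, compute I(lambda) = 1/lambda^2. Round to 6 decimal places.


Fisher information for exponential: I(lambda) = 1/lambda^2.
lambda = 27, lambda^2 = 729.
I = 1/729 = 0.001372

0.001372


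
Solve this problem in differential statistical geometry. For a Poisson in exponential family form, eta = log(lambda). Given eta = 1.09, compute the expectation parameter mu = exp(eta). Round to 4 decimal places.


Expectation parameter for Poisson exponential family:
mu = exp(eta).
eta = 1.09.
mu = exp(1.09) = 2.9743

2.9743


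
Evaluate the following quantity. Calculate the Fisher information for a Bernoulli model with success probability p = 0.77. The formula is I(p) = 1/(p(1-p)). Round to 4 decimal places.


For Bernoulli(p), Fisher information is I(p) = 1/(p*(1-p)).
p = 0.77, 1-p = 0.23.
p*(1-p) = 0.1771.
I(p) = 1/0.1771 = 5.6465

5.6465


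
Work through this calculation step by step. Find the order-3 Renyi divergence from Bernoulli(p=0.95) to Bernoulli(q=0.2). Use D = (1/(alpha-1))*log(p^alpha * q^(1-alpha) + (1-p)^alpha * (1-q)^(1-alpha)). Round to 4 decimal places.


Renyi divergence of order alpha between Bernoulli distributions:
D = (1/(alpha-1))*log(p^alpha * q^(1-alpha) + (1-p)^alpha * (1-q)^(1-alpha)).
alpha = 3, p = 0.95, q = 0.2.
p^alpha * q^(1-alpha) = 0.95^3 * 0.2^-2 = 21.434375.
(1-p)^alpha * (1-q)^(1-alpha) = 0.05^3 * 0.8^-2 = 0.000195.
sum = 21.434375 + 0.000195 = 21.43457.
D = (1/2)*log(21.43457) = 1.5325

1.5325


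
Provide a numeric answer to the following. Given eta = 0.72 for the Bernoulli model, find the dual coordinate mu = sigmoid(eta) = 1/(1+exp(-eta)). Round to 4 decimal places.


Dual coordinate (expectation parameter) for Bernoulli:
mu = 1/(1+exp(-eta)).
eta = 0.72.
exp(-eta) = exp(-0.72) = 0.486752.
mu = 1/(1+0.486752) = 0.6726

0.6726


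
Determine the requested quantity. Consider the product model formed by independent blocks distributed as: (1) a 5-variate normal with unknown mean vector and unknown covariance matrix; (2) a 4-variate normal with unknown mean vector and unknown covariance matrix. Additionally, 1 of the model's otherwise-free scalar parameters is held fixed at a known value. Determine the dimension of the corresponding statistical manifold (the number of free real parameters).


The dimension of a statistical manifold equals the number of free
(independent) real parameters of the model. For a product of independent
blocks the parameter counts add.
- 5-variate normal: 5 (mean) + 5*6/2 = 15 (symmetric covariance) = 20.
- 4-variate normal: 4 (mean) + 4*5/2 = 10 (symmetric covariance) = 14.
Total = 20 + 14 = 34.
1 parameter(s) fixed at known values: 34 - 1 = 33.
Dimension = 33

33


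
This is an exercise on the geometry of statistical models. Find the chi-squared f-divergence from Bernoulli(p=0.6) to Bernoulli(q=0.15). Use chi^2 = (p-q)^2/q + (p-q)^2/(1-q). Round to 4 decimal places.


Chi-squared divergence between Bernoulli distributions:
chi^2 = (p-q)^2/q + (p-q)^2/(1-q).
p = 0.6, q = 0.15, p-q = 0.45.
(p-q)^2 = 0.2025.
term1 = 0.2025/0.15 = 1.35.
term2 = 0.2025/0.85 = 0.238235.
chi^2 = 1.35 + 0.238235 = 1.5882

1.5882


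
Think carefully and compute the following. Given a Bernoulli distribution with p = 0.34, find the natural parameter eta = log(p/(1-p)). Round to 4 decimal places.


Natural parameter for Bernoulli: eta = log(p/(1-p)).
p = 0.34, 1-p = 0.66.
p/(1-p) = 0.515152.
eta = log(0.515152) = -0.6633

-0.6633


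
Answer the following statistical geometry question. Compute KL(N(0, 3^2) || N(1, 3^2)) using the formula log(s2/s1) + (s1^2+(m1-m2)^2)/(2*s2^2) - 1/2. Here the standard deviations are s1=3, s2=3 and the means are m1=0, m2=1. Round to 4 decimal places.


KL divergence between normal distributions:
KL = log(s2/s1) + (s1^2 + (m1-m2)^2)/(2*s2^2) - 1/2.
log(3/3) = 0.0.
(3^2 + (0-1)^2)/(2*3^2) = (9 + 1)/18 = 0.555556.
KL = 0.0 + 0.555556 - 0.5 = 0.0556

0.0556


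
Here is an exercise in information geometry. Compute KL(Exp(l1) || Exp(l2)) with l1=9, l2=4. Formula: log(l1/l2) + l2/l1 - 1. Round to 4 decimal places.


KL divergence for exponential family:
KL = log(l1/l2) + l2/l1 - 1.
log(9/4) = 0.81093.
4/9 = 0.444444.
KL = 0.81093 + 0.444444 - 1 = 0.2554

0.2554


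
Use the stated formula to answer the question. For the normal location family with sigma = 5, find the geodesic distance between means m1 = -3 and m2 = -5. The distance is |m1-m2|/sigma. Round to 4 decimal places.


On the fixed-variance normal subfamily, geodesic distance = |m1-m2|/sigma.
|-3 - -5| = 2.
sigma = 5.
d = 2/5 = 0.4000

0.4000


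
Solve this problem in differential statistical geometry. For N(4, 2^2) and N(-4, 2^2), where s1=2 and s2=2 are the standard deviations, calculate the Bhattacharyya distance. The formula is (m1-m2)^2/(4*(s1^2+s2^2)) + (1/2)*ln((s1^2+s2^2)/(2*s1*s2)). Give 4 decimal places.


Bhattacharyya distance between two Gaussians:
DB = (m1-m2)^2/(4*(s1^2+s2^2)) + (1/2)*ln((s1^2+s2^2)/(2*s1*s2)).
(m1-m2)^2 = (8)^2 = 64.
s1^2+s2^2 = 4 + 4 = 8.
term1 = 64/32 = 2.0.
term2 = 0.5*ln(8/8.0) = 0.0.
DB = 2.0 + 0.0 = 2.0000

2.0000


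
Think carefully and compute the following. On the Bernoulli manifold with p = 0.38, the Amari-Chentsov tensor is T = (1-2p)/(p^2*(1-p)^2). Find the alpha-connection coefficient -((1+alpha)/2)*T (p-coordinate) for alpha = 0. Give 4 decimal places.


Skewness (Amari-Chentsov) tensor: T = (1-2p)/(p^2*(1-p)^2).
p = 0.38, 1-2p = 0.24, p^2 = 0.1444, (1-p)^2 = 0.3844.
T = 0.24/(0.1444 * 0.3844) = 4.323751.
In the p-coordinate, Gamma^(alpha) = Gamma^(0) - (alpha/2)*T with Gamma^(0) = (1/2)*g'(p) = -T/2,
so Gamma^(alpha) = -((1+alpha)/2)*T.
alpha = 0, -(1+alpha)/2 = -0.5.
Gamma = -0.5 * 4.323751 = -2.1619

-2.1619


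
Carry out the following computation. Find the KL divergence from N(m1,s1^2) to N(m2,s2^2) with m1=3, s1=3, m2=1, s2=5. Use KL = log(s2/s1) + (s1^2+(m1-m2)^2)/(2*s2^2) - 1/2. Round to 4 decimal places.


KL divergence between normal distributions:
KL = log(s2/s1) + (s1^2 + (m1-m2)^2)/(2*s2^2) - 1/2.
log(5/3) = 0.510826.
(3^2 + (3-1)^2)/(2*5^2) = (9 + 4)/50 = 0.26.
KL = 0.510826 + 0.26 - 0.5 = 0.2708

0.2708


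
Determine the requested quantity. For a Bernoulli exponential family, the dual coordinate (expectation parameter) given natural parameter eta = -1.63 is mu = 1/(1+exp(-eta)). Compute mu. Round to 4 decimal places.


Dual coordinate (expectation parameter) for Bernoulli:
mu = 1/(1+exp(-eta)).
eta = -1.63.
exp(-eta) = exp(1.63) = 5.103875.
mu = 1/(1+5.103875) = 0.1638

0.1638


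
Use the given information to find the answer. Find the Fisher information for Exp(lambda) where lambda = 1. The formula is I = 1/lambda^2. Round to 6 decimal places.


Fisher information for exponential: I(lambda) = 1/lambda^2.
lambda = 1, lambda^2 = 1.
I = 1/1 = 1.000000

1.000000


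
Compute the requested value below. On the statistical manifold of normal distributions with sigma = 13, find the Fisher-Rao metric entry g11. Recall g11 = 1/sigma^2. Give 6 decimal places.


For the 2-parameter normal family, the Fisher metric has:
  g11 = 1/sigma^2, g22 = 2/sigma^2.
sigma = 13, sigma^2 = 169.
g11 = 0.005917

0.005917


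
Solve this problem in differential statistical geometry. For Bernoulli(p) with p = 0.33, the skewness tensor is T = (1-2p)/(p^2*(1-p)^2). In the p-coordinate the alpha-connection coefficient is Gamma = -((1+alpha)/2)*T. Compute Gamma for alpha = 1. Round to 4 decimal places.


Skewness (Amari-Chentsov) tensor: T = (1-2p)/(p^2*(1-p)^2).
p = 0.33, 1-2p = 0.34, p^2 = 0.1089, (1-p)^2 = 0.4489.
T = 0.34/(0.1089 * 0.4489) = 6.955069.
In the p-coordinate, Gamma^(alpha) = Gamma^(0) - (alpha/2)*T with Gamma^(0) = (1/2)*g'(p) = -T/2,
so Gamma^(alpha) = -((1+alpha)/2)*T.
alpha = 1, -(1+alpha)/2 = -1.0.
Gamma = -1.0 * 6.955069 = -6.9551

-6.9551


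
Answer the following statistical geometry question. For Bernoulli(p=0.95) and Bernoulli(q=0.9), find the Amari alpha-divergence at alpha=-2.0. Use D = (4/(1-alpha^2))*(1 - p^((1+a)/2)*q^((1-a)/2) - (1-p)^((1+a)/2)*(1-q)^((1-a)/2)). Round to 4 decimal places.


Amari alpha-divergence:
D = (4/(1-alpha^2))*(1 - p^((1+a)/2)*q^((1-a)/2) - (1-p)^((1+a)/2)*(1-q)^((1-a)/2)).
alpha = -2.0, p = 0.95, q = 0.9.
e1 = (1+alpha)/2 = -0.5, e2 = (1-alpha)/2 = 1.5.
t1 = p^e1 * q^e2 = 0.95^-0.5 * 0.9^1.5 = 0.875996.
t2 = (1-p)^e1 * (1-q)^e2 = 0.05^-0.5 * 0.1^1.5 = 0.141421.
4/(1-alpha^2) = -1.333333.
D = -1.333333*(1 - 0.875996 - 0.141421) = 0.0232

0.0232


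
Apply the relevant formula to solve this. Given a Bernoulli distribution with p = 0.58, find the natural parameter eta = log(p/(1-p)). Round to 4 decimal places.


Natural parameter for Bernoulli: eta = log(p/(1-p)).
p = 0.58, 1-p = 0.42.
p/(1-p) = 1.380952.
eta = log(1.380952) = 0.3228

0.3228


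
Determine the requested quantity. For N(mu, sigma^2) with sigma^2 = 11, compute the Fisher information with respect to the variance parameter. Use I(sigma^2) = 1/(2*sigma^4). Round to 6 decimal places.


Fisher information for variance: I(sigma^2) = 1/(2*sigma^4).
sigma^2 = 11, so sigma^4 = 121.
I = 1/(2*121) = 1/242 = 0.004132

0.004132


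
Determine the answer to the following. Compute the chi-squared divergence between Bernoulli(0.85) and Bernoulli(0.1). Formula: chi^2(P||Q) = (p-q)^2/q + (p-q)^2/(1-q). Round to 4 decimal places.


Chi-squared divergence between Bernoulli distributions:
chi^2 = (p-q)^2/q + (p-q)^2/(1-q).
p = 0.85, q = 0.1, p-q = 0.75.
(p-q)^2 = 0.5625.
term1 = 0.5625/0.1 = 5.625.
term2 = 0.5625/0.9 = 0.625.
chi^2 = 5.625 + 0.625 = 6.2500

6.2500


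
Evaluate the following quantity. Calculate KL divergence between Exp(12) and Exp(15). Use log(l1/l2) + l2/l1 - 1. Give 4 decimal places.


KL divergence for exponential family:
KL = log(l1/l2) + l2/l1 - 1.
log(12/15) = -0.223144.
15/12 = 1.25.
KL = -0.223144 + 1.25 - 1 = 0.0269

0.0269


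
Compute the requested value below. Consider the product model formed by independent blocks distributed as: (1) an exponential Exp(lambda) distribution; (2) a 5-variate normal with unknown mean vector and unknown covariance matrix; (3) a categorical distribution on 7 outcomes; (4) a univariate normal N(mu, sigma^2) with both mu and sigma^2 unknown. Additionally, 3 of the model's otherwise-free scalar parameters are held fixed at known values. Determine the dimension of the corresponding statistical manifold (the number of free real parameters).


The dimension of a statistical manifold equals the number of free
(independent) real parameters of the model. For a product of independent
blocks the parameter counts add.
- exponential (lambda): 1.
- 5-variate normal: 5 (mean) + 5*6/2 = 15 (symmetric covariance) = 20.
- categorical on 7 outcomes (probabilities sum to 1): 7-1 = 6.
- normal (mu, sigma^2): 2.
Total = 1 + 20 + 6 + 2 = 29.
3 parameter(s) fixed at known values: 29 - 3 = 26.
Dimension = 26

26


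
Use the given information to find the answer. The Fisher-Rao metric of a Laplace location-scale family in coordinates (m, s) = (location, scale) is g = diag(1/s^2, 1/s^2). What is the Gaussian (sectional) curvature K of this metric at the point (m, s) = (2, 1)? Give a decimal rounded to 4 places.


The metric has the form g = (A dm^2 + B ds^2)/s^2 with A = 1, B = 1.
Substitute u = sqrt(A/B)*m: g = B*(du^2 + ds^2)/s^2, i.e. B times the
Poincare upper half-plane metric, which has constant Gaussian curvature -1.
Scaling a 2D metric by a constant c divides the Gaussian curvature by c,
so K = -1/B = -1/(1) = -1.0000 everywhere (the point (m, s) = (2, 1) is irrelevant:
the curvature is constant).
The requested Gaussian curvature is K = -1.0000.

-1.0000


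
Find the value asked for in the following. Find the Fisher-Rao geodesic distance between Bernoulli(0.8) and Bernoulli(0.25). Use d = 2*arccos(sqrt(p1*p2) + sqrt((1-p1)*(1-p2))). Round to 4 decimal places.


Geodesic distance on Bernoulli manifold:
d(p1,p2) = 2*arccos(sqrt(p1*p2) + sqrt((1-p1)*(1-p2))).
sqrt(p1*p2) = sqrt(0.8*0.25) = 0.447214.
sqrt((1-p1)*(1-p2)) = sqrt(0.2*0.75) = 0.387298.
arg = 0.447214 + 0.387298 = 0.834512.
d = 2*arccos(0.834512) = 1.1671

1.1671


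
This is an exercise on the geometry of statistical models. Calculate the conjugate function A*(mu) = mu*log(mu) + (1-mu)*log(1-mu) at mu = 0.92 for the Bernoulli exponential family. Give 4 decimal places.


Legendre transform for Bernoulli:
A*(mu) = mu*log(mu) + (1-mu)*log(1-mu).
mu = 0.92, 1-mu = 0.08.
mu*log(mu) = 0.92*log(0.92) = -0.076711.
(1-mu)*log(1-mu) = 0.08*log(0.08) = -0.202058.
A* = -0.076711 + -0.202058 = -0.2788

-0.2788


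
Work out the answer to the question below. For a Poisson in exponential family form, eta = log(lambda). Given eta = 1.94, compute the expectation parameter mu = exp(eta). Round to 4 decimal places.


Expectation parameter for Poisson exponential family:
mu = exp(eta).
eta = 1.94.
mu = exp(1.94) = 6.9588

6.9588


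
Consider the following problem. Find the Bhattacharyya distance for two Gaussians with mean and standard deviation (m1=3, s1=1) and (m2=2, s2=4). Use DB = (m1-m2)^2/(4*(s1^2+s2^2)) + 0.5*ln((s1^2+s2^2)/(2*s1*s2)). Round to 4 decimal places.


Bhattacharyya distance between two Gaussians:
DB = (m1-m2)^2/(4*(s1^2+s2^2)) + (1/2)*ln((s1^2+s2^2)/(2*s1*s2)).
(m1-m2)^2 = (1)^2 = 1.
s1^2+s2^2 = 1 + 16 = 17.
term1 = 1/68 = 0.014706.
term2 = 0.5*ln(17/8.0) = 0.376886.
DB = 0.014706 + 0.376886 = 0.3916

0.3916


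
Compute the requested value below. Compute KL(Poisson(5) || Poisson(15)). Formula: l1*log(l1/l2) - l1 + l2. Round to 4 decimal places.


KL divergence for Poisson:
KL = l1*log(l1/l2) - l1 + l2.
l1 = 5, l2 = 15.
log(5/15) = -1.098612.
l1*log(l1/l2) = 5 * -1.098612 = -5.493061.
KL = -5.493061 - 5 + 15 = 4.5069

4.5069


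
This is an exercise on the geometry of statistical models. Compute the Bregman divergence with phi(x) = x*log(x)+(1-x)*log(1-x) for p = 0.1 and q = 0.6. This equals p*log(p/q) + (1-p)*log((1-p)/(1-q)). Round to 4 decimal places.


Bregman divergence with negative entropy generator:
D = p*log(p/q) + (1-p)*log((1-p)/(1-q)).
p = 0.1, q = 0.6.
p*log(p/q) = 0.1*log(0.1/0.6) = -0.179176.
(1-p)*log((1-p)/(1-q)) = 0.9*log(0.9/0.4) = 0.729837.
D = -0.179176 + 0.729837 = 0.5507

0.5507


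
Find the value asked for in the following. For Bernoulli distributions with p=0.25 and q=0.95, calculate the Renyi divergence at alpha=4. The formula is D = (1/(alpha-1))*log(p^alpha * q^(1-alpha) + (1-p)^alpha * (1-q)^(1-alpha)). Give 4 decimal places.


Renyi divergence of order alpha between Bernoulli distributions:
D = (1/(alpha-1))*log(p^alpha * q^(1-alpha) + (1-p)^alpha * (1-q)^(1-alpha)).
alpha = 4, p = 0.25, q = 0.95.
p^alpha * q^(1-alpha) = 0.25^4 * 0.95^-3 = 0.004556.
(1-p)^alpha * (1-q)^(1-alpha) = 0.75^4 * 0.05^-3 = 2531.25.
sum = 0.004556 + 2531.25 = 2531.254556.
D = (1/3)*log(2531.254556) = 2.6122

2.6122


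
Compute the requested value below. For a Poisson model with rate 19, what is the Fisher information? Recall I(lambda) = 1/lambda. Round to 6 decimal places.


Fisher information for Poisson: I(lambda) = 1/lambda.
lambda = 19.
I(lambda) = 1/19 = 0.052632

0.052632


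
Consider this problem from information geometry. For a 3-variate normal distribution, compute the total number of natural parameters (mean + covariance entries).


Exponential family dimension calculation:
For 3-dim MVN: mean has 3 params, covariance has 3*4/2 = 6 unique entries.
Total dim = 3 + 6 = 9.

9


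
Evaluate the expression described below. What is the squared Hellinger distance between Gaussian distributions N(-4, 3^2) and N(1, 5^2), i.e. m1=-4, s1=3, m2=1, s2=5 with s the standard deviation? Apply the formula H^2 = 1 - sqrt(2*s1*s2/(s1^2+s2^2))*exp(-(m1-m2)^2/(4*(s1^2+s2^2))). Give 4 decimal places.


Squared Hellinger distance for Gaussians:
H^2 = 1 - sqrt(2*s1*s2/(s1^2+s2^2)) * exp(-(m1-m2)^2/(4*(s1^2+s2^2))).
s1^2 = 9, s2^2 = 25, s1^2+s2^2 = 34.
sqrt(2*3*5/(34)) = 0.939336.
(m1-m2)^2 = (-5)^2 = 25.
exp(-25/(4*34)) = exp(-0.183824) = 0.832083.
H^2 = 1 - 0.939336*0.832083 = 0.2184

0.2184


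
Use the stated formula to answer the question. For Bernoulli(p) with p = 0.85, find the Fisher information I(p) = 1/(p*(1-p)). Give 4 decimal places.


For Bernoulli(p), Fisher information is I(p) = 1/(p*(1-p)).
p = 0.85, 1-p = 0.15.
p*(1-p) = 0.1275.
I(p) = 1/0.1275 = 7.8431

7.8431


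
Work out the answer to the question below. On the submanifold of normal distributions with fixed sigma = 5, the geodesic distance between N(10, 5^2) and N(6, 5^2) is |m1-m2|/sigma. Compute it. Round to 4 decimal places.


On the fixed-variance normal subfamily, geodesic distance = |m1-m2|/sigma.
|10 - 6| = 4.
sigma = 5.
d = 4/5 = 0.8000

0.8000


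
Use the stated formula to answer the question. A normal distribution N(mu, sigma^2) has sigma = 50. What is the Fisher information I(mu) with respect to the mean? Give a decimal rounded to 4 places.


The Fisher information for the mean of a normal distribution is I(mu) = 1/sigma^2.
sigma = 50, so sigma^2 = 2500.
I(mu) = 1/2500 = 0.0004

0.0004


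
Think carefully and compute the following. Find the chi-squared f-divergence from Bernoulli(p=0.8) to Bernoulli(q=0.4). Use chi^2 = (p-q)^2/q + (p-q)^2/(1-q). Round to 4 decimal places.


Chi-squared divergence between Bernoulli distributions:
chi^2 = (p-q)^2/q + (p-q)^2/(1-q).
p = 0.8, q = 0.4, p-q = 0.4.
(p-q)^2 = 0.16.
term1 = 0.16/0.4 = 0.4.
term2 = 0.16/0.6 = 0.266667.
chi^2 = 0.4 + 0.266667 = 0.6667

0.6667


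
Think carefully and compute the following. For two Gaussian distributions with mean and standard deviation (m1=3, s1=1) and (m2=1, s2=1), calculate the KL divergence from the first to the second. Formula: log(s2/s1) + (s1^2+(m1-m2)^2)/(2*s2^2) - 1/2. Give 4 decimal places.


KL divergence between normal distributions:
KL = log(s2/s1) + (s1^2 + (m1-m2)^2)/(2*s2^2) - 1/2.
log(1/1) = 0.0.
(1^2 + (3-1)^2)/(2*1^2) = (1 + 4)/2 = 2.5.
KL = 0.0 + 2.5 - 0.5 = 2.0000

2.0000


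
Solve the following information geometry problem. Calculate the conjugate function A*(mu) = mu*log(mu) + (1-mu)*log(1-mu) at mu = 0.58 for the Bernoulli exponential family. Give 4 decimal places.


Legendre transform for Bernoulli:
A*(mu) = mu*log(mu) + (1-mu)*log(1-mu).
mu = 0.58, 1-mu = 0.42.
mu*log(mu) = 0.58*log(0.58) = -0.315942.
(1-mu)*log(1-mu) = 0.42*log(0.42) = -0.36435.
A* = -0.315942 + -0.36435 = -0.6803

-0.6803


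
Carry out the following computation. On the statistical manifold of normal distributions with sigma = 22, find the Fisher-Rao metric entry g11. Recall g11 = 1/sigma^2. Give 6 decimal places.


For the 2-parameter normal family, the Fisher metric has:
  g11 = 1/sigma^2, g22 = 2/sigma^2.
sigma = 22, sigma^2 = 484.
g11 = 0.002066

0.002066


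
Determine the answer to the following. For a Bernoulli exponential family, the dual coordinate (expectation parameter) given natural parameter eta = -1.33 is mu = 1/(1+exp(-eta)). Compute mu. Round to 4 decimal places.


Dual coordinate (expectation parameter) for Bernoulli:
mu = 1/(1+exp(-eta)).
eta = -1.33.
exp(-eta) = exp(1.33) = 3.781043.
mu = 1/(1+3.781043) = 0.2092

0.2092


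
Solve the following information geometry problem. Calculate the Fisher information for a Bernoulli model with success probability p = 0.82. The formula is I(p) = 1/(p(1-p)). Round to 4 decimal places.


For Bernoulli(p), Fisher information is I(p) = 1/(p*(1-p)).
p = 0.82, 1-p = 0.18.
p*(1-p) = 0.1476.
I(p) = 1/0.1476 = 6.7751

6.7751


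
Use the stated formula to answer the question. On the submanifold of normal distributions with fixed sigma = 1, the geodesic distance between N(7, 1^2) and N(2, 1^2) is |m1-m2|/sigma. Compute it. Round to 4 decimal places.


On the fixed-variance normal subfamily, geodesic distance = |m1-m2|/sigma.
|7 - 2| = 5.
sigma = 1.
d = 5/1 = 5.0000

5.0000


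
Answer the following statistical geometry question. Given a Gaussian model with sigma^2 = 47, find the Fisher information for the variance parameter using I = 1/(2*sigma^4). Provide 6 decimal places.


Fisher information for variance: I(sigma^2) = 1/(2*sigma^4).
sigma^2 = 47, so sigma^4 = 2209.
I = 1/(2*2209) = 1/4418 = 0.000226

0.000226


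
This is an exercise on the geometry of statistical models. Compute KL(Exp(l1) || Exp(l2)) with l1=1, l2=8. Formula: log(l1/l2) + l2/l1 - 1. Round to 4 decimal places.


KL divergence for exponential family:
KL = log(l1/l2) + l2/l1 - 1.
log(1/8) = -2.079442.
8/1 = 8.0.
KL = -2.079442 + 8.0 - 1 = 4.9206

4.9206


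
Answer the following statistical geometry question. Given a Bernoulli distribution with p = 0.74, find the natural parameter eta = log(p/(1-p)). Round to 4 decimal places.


Natural parameter for Bernoulli: eta = log(p/(1-p)).
p = 0.74, 1-p = 0.26.
p/(1-p) = 2.846154.
eta = log(2.846154) = 1.0460

1.0460


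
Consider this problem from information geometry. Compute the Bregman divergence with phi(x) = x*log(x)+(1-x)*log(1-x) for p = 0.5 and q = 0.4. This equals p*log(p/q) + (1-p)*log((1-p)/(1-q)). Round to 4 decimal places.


Bregman divergence with negative entropy generator:
D = p*log(p/q) + (1-p)*log((1-p)/(1-q)).
p = 0.5, q = 0.4.
p*log(p/q) = 0.5*log(0.5/0.4) = 0.111572.
(1-p)*log((1-p)/(1-q)) = 0.5*log(0.5/0.6) = -0.091161.
D = 0.111572 + -0.091161 = 0.0204

0.0204


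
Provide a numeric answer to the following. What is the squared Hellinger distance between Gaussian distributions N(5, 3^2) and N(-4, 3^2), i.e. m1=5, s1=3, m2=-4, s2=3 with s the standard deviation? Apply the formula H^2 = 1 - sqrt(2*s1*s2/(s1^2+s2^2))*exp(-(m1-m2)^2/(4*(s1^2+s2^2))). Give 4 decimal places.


Squared Hellinger distance for Gaussians:
H^2 = 1 - sqrt(2*s1*s2/(s1^2+s2^2)) * exp(-(m1-m2)^2/(4*(s1^2+s2^2))).
s1^2 = 9, s2^2 = 9, s1^2+s2^2 = 18.
sqrt(2*3*3/(18)) = 1.0.
(m1-m2)^2 = (9)^2 = 81.
exp(-81/(4*18)) = exp(-1.125) = 0.324652.
H^2 = 1 - 1.0*0.324652 = 0.6753

0.6753


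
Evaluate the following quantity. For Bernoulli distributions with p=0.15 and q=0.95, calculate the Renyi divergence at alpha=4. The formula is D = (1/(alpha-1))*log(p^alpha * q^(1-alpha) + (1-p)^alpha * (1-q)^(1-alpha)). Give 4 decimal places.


Renyi divergence of order alpha between Bernoulli distributions:
D = (1/(alpha-1))*log(p^alpha * q^(1-alpha) + (1-p)^alpha * (1-q)^(1-alpha)).
alpha = 4, p = 0.15, q = 0.95.
p^alpha * q^(1-alpha) = 0.15^4 * 0.95^-3 = 0.00059.
(1-p)^alpha * (1-q)^(1-alpha) = 0.85^4 * 0.05^-3 = 4176.05.
sum = 0.00059 + 4176.05 = 4176.05059.
D = (1/3)*log(4176.05059) = 2.7790

2.7790


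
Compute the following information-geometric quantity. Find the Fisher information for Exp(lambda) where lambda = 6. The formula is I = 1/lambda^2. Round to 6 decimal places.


Fisher information for exponential: I(lambda) = 1/lambda^2.
lambda = 6, lambda^2 = 36.
I = 1/36 = 0.027778

0.027778


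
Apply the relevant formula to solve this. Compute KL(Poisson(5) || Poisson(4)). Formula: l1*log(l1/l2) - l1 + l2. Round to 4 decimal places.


KL divergence for Poisson:
KL = l1*log(l1/l2) - l1 + l2.
l1 = 5, l2 = 4.
log(5/4) = 0.223144.
l1*log(l1/l2) = 5 * 0.223144 = 1.115718.
KL = 1.115718 - 5 + 4 = 0.1157

0.1157


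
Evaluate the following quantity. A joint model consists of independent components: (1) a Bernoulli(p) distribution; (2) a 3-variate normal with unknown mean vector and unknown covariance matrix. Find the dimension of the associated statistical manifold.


The dimension of a statistical manifold equals the number of free
(independent) real parameters of the model. For a product of independent
blocks the parameter counts add.
- Bernoulli (p): 1.
- 3-variate normal: 3 (mean) + 3*4/2 = 6 (symmetric covariance) = 9.
Total = 1 + 9 = 10.
Dimension = 10

10


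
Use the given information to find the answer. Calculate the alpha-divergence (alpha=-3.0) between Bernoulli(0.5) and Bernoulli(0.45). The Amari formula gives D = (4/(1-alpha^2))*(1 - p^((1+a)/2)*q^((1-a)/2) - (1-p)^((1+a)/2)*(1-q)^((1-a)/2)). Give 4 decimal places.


Amari alpha-divergence:
D = (4/(1-alpha^2))*(1 - p^((1+a)/2)*q^((1-a)/2) - (1-p)^((1+a)/2)*(1-q)^((1-a)/2)).
alpha = -3.0, p = 0.5, q = 0.45.
e1 = (1+alpha)/2 = -1.0, e2 = (1-alpha)/2 = 2.0.
t1 = p^e1 * q^e2 = 0.5^-1.0 * 0.45^2.0 = 0.405.
t2 = (1-p)^e1 * (1-q)^e2 = 0.5^-1.0 * 0.55^2.0 = 0.605.
4/(1-alpha^2) = -0.5.
D = -0.5*(1 - 0.405 - 0.605) = 0.0050

0.0050


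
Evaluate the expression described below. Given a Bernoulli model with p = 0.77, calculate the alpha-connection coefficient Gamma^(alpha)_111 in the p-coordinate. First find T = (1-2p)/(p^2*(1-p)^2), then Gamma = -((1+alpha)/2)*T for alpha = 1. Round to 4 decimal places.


Skewness (Amari-Chentsov) tensor: T = (1-2p)/(p^2*(1-p)^2).
p = 0.77, 1-2p = -0.54, p^2 = 0.5929, (1-p)^2 = 0.0529.
T = -0.54/(0.5929 * 0.0529) = -17.216967.
In the p-coordinate, Gamma^(alpha) = Gamma^(0) - (alpha/2)*T with Gamma^(0) = (1/2)*g'(p) = -T/2,
so Gamma^(alpha) = -((1+alpha)/2)*T.
alpha = 1, -(1+alpha)/2 = -1.0.
Gamma = -1.0 * -17.216967 = 17.2170

17.2170


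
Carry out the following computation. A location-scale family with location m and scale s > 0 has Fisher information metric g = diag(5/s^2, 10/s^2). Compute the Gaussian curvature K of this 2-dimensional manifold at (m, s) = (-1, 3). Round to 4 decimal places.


The metric has the form g = (A dm^2 + B ds^2)/s^2 with A = 5, B = 10.
Substitute u = sqrt(A/B)*m: g = B*(du^2 + ds^2)/s^2, i.e. B times the
Poincare upper half-plane metric, which has constant Gaussian curvature -1.
Scaling a 2D metric by a constant c divides the Gaussian curvature by c,
so K = -1/B = -1/(10) = -0.1000 everywhere (the point (m, s) = (-1, 3) is irrelevant:
the curvature is constant).
The requested Gaussian curvature is K = -0.1000.

-0.1000


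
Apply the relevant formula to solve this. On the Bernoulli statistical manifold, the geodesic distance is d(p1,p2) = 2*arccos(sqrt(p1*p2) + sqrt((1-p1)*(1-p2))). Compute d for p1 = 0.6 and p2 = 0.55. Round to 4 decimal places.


Geodesic distance on Bernoulli manifold:
d(p1,p2) = 2*arccos(sqrt(p1*p2) + sqrt((1-p1)*(1-p2))).
sqrt(p1*p2) = sqrt(0.6*0.55) = 0.574456.
sqrt((1-p1)*(1-p2)) = sqrt(0.4*0.45) = 0.424264.
arg = 0.574456 + 0.424264 = 0.99872.
d = 2*arccos(0.99872) = 0.1012

0.1012


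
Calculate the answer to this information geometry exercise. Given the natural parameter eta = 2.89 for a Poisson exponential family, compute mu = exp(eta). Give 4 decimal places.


Expectation parameter for Poisson exponential family:
mu = exp(eta).
eta = 2.89.
mu = exp(2.89) = 17.9933

17.9933


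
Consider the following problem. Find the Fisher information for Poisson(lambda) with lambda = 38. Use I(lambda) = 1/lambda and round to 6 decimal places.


Fisher information for Poisson: I(lambda) = 1/lambda.
lambda = 38.
I(lambda) = 1/38 = 0.026316

0.026316
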